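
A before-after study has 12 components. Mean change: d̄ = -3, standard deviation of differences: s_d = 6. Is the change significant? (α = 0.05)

t = d̄/(s_d/√n) = -3/(6/√12) = -1.732. df = 11, critical t = ±2.201. Fail to reject H₀.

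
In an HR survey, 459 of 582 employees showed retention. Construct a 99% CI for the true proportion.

p̂ = 0.789. CI = p̂ ± z*√(p̂(1-p̂)/n) = (0.745, 0.832)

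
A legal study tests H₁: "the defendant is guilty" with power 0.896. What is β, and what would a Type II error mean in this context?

β = 1 - power = 1 - 0.896 = 0.104. A Type II error is failing to reject H₀ when H₀ is false (false negative) — here, failing to conclude that the defendant is guilty when in fact it is true. Consequence: acquitting a guilty person.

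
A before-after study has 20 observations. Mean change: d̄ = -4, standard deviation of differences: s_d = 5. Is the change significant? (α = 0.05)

t = d̄/(s_d/√n) = -4/(5/√20) = -3.578. df = 19, critical t = ±2.093. Reject H₀.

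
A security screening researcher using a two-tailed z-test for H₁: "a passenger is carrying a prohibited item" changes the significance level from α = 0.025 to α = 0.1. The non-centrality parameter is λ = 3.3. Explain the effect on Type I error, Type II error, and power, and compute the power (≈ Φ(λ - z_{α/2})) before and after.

Increasing α from 0.025 to 0.1:
• Type I error rate increases (α is the Type I rate by definition).
• Critical value moves from z_{α/2} = 2.241 to 1.645, so power = Φ(λ - z_{α/2}) goes from Φ(3.3 - 2.241) = 0.855 to Φ(3.3 - 1.645) = 0.951.
• Type II error rate β = 1 - power therefore decreases (0.145 → 0.049).
Appropriate when false negatives are costly — here, letting a prohibited item through — security breach.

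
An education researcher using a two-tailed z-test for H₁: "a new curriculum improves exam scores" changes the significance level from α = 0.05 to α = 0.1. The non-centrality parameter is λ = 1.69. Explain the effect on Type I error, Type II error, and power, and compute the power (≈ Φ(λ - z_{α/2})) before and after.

Increasing α from 0.05 to 0.1:
• Type I error rate increases (α is the Type I rate by definition).
• Critical value moves from z_{α/2} = 1.96 to 1.645, so power = Φ(λ - z_{α/2}) goes from Φ(1.69 - 1.96) = 0.394 to Φ(1.69 - 1.645) = 0.518.
• Type II error rate β = 1 - power therefore decreases (0.606 → 0.482).
Appropriate when false negatives are costly — here, keeping the old curriculum when the new one would have helped students.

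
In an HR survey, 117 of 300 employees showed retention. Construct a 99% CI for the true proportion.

p̂ = 0.39. CI = p̂ ± z*√(p̂(1-p̂)/n) = (0.317, 0.463)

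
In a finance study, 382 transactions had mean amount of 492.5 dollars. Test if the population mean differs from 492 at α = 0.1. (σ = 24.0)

z = (x̄ - μ₀)/(σ/√n) = (492.5 - 492)/(24.0/√382) = 0.407. Critical value: ±1.645. Since |0.407| ≤ 1.645, Fail to reject H₀.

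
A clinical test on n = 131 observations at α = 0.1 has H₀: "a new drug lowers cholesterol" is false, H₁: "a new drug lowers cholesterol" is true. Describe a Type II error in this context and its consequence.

Type II error: failing to reject H₀ when it is false — concluding that a new drug lowers cholesterol is not supported when in fact it is. Consequence: shelving an effective drug — patients miss out on a treatment that would have helped.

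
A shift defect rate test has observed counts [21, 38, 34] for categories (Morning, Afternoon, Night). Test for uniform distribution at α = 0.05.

Expected = 31 each. χ² = Σ(O-E)²/E = 5.097. df = 2, critical value = 5.991. Fail to reject H₀.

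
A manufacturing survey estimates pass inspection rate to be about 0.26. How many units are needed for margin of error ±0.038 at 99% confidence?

n = z²p(1-p)/E² = 2.576²×0.26×0.74/0.038² = 884.2 → n = 885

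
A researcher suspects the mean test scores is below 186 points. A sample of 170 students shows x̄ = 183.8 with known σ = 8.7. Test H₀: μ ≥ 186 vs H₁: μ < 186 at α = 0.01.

z = -3.297. Critical value: -2.33. Reject H₀.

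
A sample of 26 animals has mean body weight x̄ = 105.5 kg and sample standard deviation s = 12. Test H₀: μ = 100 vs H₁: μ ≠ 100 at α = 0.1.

t = (x̄ - μ₀)/(s/√n) = (105.5 - 100)/(12/√26) = 2.337. df = 25, critical t = ±1.708. Reject H₀.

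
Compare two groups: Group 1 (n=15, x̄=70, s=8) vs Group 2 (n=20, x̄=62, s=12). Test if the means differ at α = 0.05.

Pooled sp = 10.49. t = 2.233, df = 33. Critical t = ±2.035. Reject H₀.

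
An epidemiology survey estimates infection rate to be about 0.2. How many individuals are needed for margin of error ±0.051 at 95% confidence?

n = z²p(1-p)/E² = 1.96²×0.2×0.8/0.051² = 236.3 → n = 237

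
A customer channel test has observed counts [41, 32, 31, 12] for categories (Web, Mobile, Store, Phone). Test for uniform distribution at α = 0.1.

Expected = 29 each. χ² = Σ(O-E)²/E = 15.379. df = 3, critical value = 6.251. Reject H₀.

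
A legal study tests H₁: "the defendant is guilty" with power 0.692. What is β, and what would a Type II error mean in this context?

β = 1 - power = 1 - 0.692 = 0.308. A Type II error is failing to reject H₀ when H₀ is false (false negative) — here, failing to conclude that the defendant is guilty when in fact it is true. Consequence: acquitting a guilty person.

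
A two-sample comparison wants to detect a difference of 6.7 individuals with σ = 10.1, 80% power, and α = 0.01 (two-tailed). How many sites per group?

n per group = 2(z_α/2 + z_β)²σ²/d² = 2×(2.576 + 0.84)²×10.1²/6.7² = 53.03 → n = 54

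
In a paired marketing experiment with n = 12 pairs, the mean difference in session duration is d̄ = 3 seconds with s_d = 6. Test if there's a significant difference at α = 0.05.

t = d̄/(s_d/√n) = 3/(6/√12) = 1.732. df = 11, critical t = ±2.201. Fail to reject H₀.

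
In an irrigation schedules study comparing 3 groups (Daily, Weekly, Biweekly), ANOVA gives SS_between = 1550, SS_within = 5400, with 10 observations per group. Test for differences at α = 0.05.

df_between = 2, df_within = 27. F = MS_between/MS_within = 775.0/200.0 = 3.875. F_crit ≈ 3.354. Reject H₀. At least one mean differs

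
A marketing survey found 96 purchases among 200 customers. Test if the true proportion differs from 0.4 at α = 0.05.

p̂ = 0.48, p₀ = 0.4. z = (p̂ - p₀)/√(p₀(1-p₀)/n) = 2.309. Critical: ±1.96. Reject H₀.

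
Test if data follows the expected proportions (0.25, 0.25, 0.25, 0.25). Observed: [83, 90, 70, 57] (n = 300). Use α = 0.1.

Expected: [75.0, 75.0, 75.0, 75.0]. χ² = 8.507. df = 3, critical = 6.251. Reject H₀.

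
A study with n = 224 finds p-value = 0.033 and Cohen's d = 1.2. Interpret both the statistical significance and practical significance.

Statistically significant (p = 0.033 < 0.05). Cohen's d = 1.2 indicates a large effect size. Both statistical and practical significance should be considered.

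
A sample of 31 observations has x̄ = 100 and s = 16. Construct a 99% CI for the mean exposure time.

CI = x̄ ± t*(s/√n) = 100 ± 2.75(16/√31) = (92.1, 107.9)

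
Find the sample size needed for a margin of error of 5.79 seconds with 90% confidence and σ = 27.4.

n = (z*σ/E)² = (1.645×27.4/5.79)² = 60.6 → n = 61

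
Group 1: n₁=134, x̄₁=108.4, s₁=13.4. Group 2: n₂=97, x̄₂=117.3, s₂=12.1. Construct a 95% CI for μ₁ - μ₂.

Difference = -8.9. SE = √(13.4²/134 + 12.1²/97) = 1.688. CI = (-12.21, -5.59)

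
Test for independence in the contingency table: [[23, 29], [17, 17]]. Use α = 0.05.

χ² = 0.275. df = 1, critical = 3.841. Fail to reject H₀. No evidence of dependence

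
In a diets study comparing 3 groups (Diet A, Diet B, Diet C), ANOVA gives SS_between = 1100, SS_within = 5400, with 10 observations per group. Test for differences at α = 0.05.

df_between = 2, df_within = 27. F = MS_between/MS_within = 550.0/200.0 = 2.75. F_crit ≈ 3.354. Fail to reject H₀.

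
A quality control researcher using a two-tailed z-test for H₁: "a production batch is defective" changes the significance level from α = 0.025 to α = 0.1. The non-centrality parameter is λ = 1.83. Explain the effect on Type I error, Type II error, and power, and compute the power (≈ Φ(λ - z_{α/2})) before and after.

Increasing α from 0.025 to 0.1:
• Type I error rate increases (α is the Type I rate by definition).
• Critical value moves from z_{α/2} = 2.241 to 1.645, so power = Φ(λ - z_{α/2}) goes from Φ(1.83 - 2.241) = 0.341 to Φ(1.83 - 1.645) = 0.573.
• Type II error rate β = 1 - power therefore decreases (0.659 → 0.427).
Appropriate when false negatives are costly — here, shipping a defective batch — faulty products reach customers.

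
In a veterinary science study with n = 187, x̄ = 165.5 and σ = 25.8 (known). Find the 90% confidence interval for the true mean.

CI = x̄ ± z*(σ/√n) = 165.5 ± 1.645(25.8/√187) = 165.5 ± 3.1 = (162.4, 168.6)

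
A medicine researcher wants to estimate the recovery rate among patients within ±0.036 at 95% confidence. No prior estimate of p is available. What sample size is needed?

Conservative approach: use p = 0.5 (maximizes p(1-p) = 0.25). n = z²(0.25)/E² = 1.96²×0.25/0.036² = 741.05 → n = 742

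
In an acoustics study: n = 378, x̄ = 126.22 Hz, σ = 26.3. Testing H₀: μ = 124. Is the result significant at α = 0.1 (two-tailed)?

z = (126.22 - 124)/(26.3/√378) = 1.641. Since |z| ≤ 1.645, not significant at α = 0.1.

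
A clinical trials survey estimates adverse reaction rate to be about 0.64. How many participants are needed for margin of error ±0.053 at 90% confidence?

n = z²p(1-p)/E² = 1.645²×0.64×0.36/0.053² = 222.0 → n = 222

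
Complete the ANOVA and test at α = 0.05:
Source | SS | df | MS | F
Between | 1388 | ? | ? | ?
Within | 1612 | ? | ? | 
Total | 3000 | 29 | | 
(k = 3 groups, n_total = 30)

df_between = 2, df_within = 27. MS_between = 694.0, MS_within = 59.7. F = 11.624, F_crit ≈ 3.354. Reject H₀.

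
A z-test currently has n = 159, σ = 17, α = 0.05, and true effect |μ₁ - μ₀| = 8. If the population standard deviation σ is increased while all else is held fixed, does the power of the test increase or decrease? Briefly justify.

Power decreases: a larger σ inflates the standard error σ/√n, pulling the sampling distribution under H₁ back toward the critical value.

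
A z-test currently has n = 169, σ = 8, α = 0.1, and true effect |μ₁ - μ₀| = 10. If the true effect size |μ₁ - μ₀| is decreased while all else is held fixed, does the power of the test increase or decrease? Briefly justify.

Power decreases: a smaller true effect decreases the non-centrality λ = |μ₁ - μ₀|/(σ/√n).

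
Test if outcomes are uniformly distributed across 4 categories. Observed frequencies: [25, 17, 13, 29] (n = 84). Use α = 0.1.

Expected = 21 each. χ² = Σ(O-E)²/E = 7.619. df = 3, critical value = 6.251. Reject H₀.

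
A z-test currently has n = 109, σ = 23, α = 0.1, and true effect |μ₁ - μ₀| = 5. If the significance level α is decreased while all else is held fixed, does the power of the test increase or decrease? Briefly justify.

Power decreases: a smaller α raises the critical value, so less of the H₁ sampling distribution falls in the rejection region.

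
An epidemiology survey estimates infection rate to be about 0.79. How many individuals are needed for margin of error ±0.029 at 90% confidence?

n = z²p(1-p)/E² = 1.645²×0.79×0.21/0.029² = 533.8 → n = 534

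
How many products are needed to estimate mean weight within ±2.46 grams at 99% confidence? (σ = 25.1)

n = (z*σ/E)² = (2.576×25.1/2.46)² = 690.8 → n = 691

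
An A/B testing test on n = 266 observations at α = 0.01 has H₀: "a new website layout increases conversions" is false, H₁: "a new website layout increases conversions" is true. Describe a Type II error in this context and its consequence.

Type II error: failing to reject H₀ when it is false — concluding that a new website layout increases conversions is not supported when in fact it is. Consequence: discarding a layout that would have improved conversions — lost revenue.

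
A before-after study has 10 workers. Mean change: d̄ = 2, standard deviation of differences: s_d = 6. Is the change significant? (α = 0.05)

t = d̄/(s_d/√n) = 2/(6/√10) = 1.054. df = 9, critical t = ±2.262. Fail to reject H₀.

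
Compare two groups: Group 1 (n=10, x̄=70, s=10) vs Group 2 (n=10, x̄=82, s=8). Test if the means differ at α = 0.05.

Pooled sp = 9.06. t = -2.963, df = 18. Critical t = ±2.101. Reject H₀.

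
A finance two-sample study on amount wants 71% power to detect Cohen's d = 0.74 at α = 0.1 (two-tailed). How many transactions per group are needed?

z_{α/2} = 1.645, z_β = Φ⁻¹(0.71) = 0.553. For medium effect (d = 0.74): n per group = 2(z_{α/2} + z_β)²/d² = 2(1.645 + 0.553)²/0.74² = 17.6 → 18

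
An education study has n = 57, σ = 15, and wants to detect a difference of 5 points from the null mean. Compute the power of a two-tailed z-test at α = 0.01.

SE = σ/√n = 15/√57 = 1.987. Non-centrality λ = d/SE = 5/1.987 = 2.517. Power ≈ Φ(λ - z_{α/2}) = Φ(2.517 - 2.576) = Φ(-0.059) = 0.476.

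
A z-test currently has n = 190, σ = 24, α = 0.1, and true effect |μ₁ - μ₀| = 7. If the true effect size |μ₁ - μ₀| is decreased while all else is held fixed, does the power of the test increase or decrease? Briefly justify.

Power decreases: a smaller true effect decreases the non-centrality λ = |μ₁ - μ₀|/(σ/√n).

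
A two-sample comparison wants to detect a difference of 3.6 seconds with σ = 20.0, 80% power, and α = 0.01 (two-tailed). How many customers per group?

n per group = 2(z_α/2 + z_β)²σ²/d² = 2×(2.576 + 0.84)²×20.0²/3.6² = 720.3 → n = 721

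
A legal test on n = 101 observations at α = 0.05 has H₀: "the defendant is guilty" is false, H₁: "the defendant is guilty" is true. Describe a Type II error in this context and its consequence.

Type II error: failing to reject H₀ when it is false — concluding that the defendant is guilty is not supported when in fact it is. Consequence: acquitting a guilty person.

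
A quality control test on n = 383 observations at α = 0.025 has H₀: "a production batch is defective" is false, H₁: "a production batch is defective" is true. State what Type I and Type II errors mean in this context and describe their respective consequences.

Type I (false positive): concluding that a production batch is defective when it is not — scrapping a good batch — wasted material and cost for no reason. Type II (false negative): failing to conclude that a production batch is defective when it is — shipping a defective batch — faulty products reach customers. Which is costlier depends on domain priorities and is a judgement call rather than a statistical fact.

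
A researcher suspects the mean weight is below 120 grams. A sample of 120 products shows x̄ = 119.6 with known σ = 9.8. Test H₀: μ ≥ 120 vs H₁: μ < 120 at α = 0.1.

z = -0.447. Critical value: -1.28. Fail to reject H₀.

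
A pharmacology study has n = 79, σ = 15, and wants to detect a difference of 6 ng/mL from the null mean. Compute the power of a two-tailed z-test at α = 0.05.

SE = σ/√n = 15/√79 = 1.688. Non-centrality λ = d/SE = 6/1.688 = 3.555. Power ≈ Φ(λ - z_{α/2}) = Φ(3.555 - 1.96) = Φ(1.595) = 0.945.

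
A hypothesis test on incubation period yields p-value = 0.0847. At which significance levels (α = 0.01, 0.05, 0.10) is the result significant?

p = 0.0847. Significant at: α = 0.1.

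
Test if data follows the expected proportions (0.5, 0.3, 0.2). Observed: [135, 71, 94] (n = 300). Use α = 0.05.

Expected: [150.0, 90.0, 60.0]. χ² = 24.778. df = 2, critical = 5.991. Reject H₀.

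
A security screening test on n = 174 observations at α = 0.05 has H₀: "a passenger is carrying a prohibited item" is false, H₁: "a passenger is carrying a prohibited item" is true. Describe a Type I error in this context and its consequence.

Type I error: rejecting H₀ when it is true — concluding that a passenger is carrying a prohibited item when in fact it is not. Consequence: detaining an innocent passenger — delay and inconvenience.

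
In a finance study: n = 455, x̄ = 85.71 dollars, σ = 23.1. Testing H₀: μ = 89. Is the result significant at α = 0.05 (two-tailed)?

z = (85.71 - 89)/(23.1/√455) = -3.038. Since |z| > 1.96, significant at α = 0.05.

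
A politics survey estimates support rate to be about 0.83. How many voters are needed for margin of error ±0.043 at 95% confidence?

n = z²p(1-p)/E² = 1.96²×0.83×0.17/0.043² = 293.2 → n = 294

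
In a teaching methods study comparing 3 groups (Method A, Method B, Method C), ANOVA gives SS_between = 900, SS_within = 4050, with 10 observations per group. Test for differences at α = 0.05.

df_between = 2, df_within = 27. F = MS_between/MS_within = 450.0/150.0 = 3.0. F_crit ≈ 3.354. Fail to reject H₀.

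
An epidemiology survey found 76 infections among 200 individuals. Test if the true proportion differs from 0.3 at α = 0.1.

p̂ = 0.38, p₀ = 0.3. z = (p̂ - p₀)/√(p₀(1-p₀)/n) = 2.469. Critical: ±1.645. Reject H₀.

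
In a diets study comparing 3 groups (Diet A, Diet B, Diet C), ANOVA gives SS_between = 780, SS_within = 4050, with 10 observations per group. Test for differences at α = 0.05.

df_between = 2, df_within = 27. F = MS_between/MS_within = 390.0/150.0 = 2.6. F_crit ≈ 3.354. Fail to reject H₀.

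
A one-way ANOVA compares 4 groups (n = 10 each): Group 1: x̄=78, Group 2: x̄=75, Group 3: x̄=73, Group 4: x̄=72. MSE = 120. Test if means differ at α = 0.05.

Grand mean = 74.5. SS_between = 210.0, MS_between = 70.0. F = 0.583, F_crit ≈ 2.866. Fail to reject H₀.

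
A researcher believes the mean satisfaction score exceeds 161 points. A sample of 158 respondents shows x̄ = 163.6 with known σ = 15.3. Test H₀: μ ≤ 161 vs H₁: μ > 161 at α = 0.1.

z = 2.136. Critical value: 1.28. Reject H₀.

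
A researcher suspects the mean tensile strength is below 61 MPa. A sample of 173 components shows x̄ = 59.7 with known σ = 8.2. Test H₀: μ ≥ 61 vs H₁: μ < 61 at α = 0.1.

z = -2.085. Critical value: -1.28. Reject H₀.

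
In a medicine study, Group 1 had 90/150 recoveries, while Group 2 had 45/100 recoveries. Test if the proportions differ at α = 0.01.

p̂₁ = 0.6, p̂₂ = 0.45, pooled p̂ = 0.54. z = 2.331. Critical: ±2.576. Fail to reject H₀.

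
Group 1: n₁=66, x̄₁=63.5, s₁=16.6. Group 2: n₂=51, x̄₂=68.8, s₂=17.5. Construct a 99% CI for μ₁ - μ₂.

Difference = -5.3. SE = √(16.6²/66 + 17.5²/51) = 3.191. CI = (-13.52, 2.92)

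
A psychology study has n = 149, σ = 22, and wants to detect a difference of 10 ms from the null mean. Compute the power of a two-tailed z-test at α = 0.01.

SE = σ/√n = 22/√149 = 1.802. Non-centrality λ = d/SE = 10/1.802 = 5.548. Power ≈ Φ(λ - z_{α/2}) = Φ(5.548 - 2.576) = Φ(2.972) = 0.999.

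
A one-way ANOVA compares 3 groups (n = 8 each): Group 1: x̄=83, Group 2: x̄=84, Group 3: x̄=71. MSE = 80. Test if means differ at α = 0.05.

Grand mean = 79.33. SS_between = 837.33, MS_between = 418.67. F = 5.233, F_crit ≈ 3.467. Reject H₀.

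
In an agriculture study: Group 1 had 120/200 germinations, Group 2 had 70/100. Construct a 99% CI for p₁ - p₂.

p̂₁ = 0.6, p̂₂ = 0.7. Difference = -0.1. CI = (-0.248, 0.048)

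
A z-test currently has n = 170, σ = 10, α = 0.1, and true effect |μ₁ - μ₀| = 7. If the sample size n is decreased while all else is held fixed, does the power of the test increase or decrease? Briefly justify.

Power decreases: a smaller n inflates the standard error σ/√n, pulling the sampling distribution under H₁ back toward the critical value.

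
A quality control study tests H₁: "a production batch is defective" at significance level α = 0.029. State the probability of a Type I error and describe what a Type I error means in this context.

P(Type I error) = α = 0.029. A Type I error is rejecting H₀ when H₀ is actually true (false positive) — here, concluding that a production batch is defective when in fact this is not the case. Consequence: scrapping a good batch — wasted material and cost for no reason.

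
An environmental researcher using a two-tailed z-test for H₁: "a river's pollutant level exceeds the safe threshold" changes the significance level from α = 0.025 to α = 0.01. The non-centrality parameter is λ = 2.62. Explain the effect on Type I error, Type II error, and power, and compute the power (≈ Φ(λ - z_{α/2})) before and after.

Decreasing α from 0.025 to 0.01:
• Type I error rate decreases (α is the Type I rate by definition).
• Critical value moves from z_{α/2} = 2.241 to 2.576, so power = Φ(λ - z_{α/2}) goes from Φ(2.62 - 2.241) = 0.648 to Φ(2.62 - 2.576) = 0.518.
• Type II error rate β = 1 - power therefore increases (0.352 → 0.482).
Appropriate when false positives are costly — here, shutting down a compliant factory unnecessarily.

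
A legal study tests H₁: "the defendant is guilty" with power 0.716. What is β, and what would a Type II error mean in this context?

β = 1 - power = 1 - 0.716 = 0.284. A Type II error is failing to reject H₀ when H₀ is false (false negative) — here, failing to conclude that the defendant is guilty when in fact it is true. Consequence: acquitting a guilty person.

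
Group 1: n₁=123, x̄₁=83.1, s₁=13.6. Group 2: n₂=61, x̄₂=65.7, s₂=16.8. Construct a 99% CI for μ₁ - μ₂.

Difference = 17.4. SE = √(13.6²/123 + 16.8²/61) = 2.476. CI = (11.02, 23.78)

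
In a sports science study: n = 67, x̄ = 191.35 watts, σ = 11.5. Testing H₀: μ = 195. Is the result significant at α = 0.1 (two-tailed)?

z = (191.35 - 195)/(11.5/√67) = -2.598. Since |z| > 1.645, significant at α = 0.1.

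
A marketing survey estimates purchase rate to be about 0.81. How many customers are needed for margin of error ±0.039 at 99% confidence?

n = z²p(1-p)/E² = 2.576²×0.81×0.19/0.039² = 671.4 → n = 672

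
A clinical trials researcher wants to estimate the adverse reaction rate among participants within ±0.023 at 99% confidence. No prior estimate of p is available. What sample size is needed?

Conservative approach: use p = 0.5 (maximizes p(1-p) = 0.25). n = z²(0.25)/E² = 2.576²×0.25/0.023² = 3136.0 → n = 3136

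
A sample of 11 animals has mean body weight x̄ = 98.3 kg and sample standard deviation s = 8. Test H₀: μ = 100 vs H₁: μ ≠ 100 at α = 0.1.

t = (x̄ - μ₀)/(s/√n) = (98.3 - 100)/(8/√11) = -0.705. df = 10, critical t = ±1.812. Fail to reject H₀.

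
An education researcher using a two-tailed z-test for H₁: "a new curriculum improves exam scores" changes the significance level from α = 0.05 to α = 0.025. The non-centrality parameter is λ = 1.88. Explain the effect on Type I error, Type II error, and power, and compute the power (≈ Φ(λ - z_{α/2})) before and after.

Decreasing α from 0.05 to 0.025:
• Type I error rate decreases (α is the Type I rate by definition).
• Critical value moves from z_{α/2} = 1.96 to 2.241, so power = Φ(λ - z_{α/2}) goes from Φ(1.88 - 1.96) = 0.468 to Φ(1.88 - 2.241) = 0.359.
• Type II error rate β = 1 - power therefore increases (0.532 → 0.641).
Appropriate when false positives are costly — here, adopting a curriculum that gives no real benefit — disruption for nothing.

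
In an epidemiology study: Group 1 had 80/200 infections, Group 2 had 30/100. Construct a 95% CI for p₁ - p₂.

p̂₁ = 0.4, p̂₂ = 0.3. Difference = 0.1. CI = (-0.013, 0.213)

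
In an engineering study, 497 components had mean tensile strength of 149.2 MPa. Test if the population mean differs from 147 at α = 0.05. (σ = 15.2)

z = (x̄ - μ₀)/(σ/√n) = (149.2 - 147)/(15.2/√497) = 3.227. Critical value: ±1.96. Since |3.227| > 1.96, Reject H₀.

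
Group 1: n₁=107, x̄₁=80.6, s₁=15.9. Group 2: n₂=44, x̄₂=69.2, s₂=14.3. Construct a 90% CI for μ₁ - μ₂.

Difference = 11.4. SE = √(15.9²/107 + 14.3²/44) = 2.648. CI = (7.04, 15.76)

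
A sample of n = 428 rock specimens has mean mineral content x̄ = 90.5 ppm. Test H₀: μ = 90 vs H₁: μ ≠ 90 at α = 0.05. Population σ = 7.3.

z = (x̄ - μ₀)/(σ/√n) = (90.5 - 90)/(7.3/√428) = 1.417. Critical value: ±1.96. Since |1.417| ≤ 1.96, Fail to reject H₀.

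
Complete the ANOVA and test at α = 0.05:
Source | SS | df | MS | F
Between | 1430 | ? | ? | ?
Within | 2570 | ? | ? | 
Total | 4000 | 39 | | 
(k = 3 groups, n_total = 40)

df_between = 2, df_within = 37. MS_between = 715.0, MS_within = 69.46. F = 10.294, F_crit ≈ 3.252. Reject H₀.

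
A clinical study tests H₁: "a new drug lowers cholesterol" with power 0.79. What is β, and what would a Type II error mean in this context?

β = 1 - power = 1 - 0.79 = 0.21. A Type II error is failing to reject H₀ when H₀ is false (false negative) — here, failing to conclude that a new drug lowers cholesterol when in fact it is true. Consequence: shelving an effective drug — patients miss out on a treatment that would have helped.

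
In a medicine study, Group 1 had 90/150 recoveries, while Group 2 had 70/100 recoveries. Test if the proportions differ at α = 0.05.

p̂₁ = 0.6, p̂₂ = 0.7, pooled p̂ = 0.64. z = -1.614. Critical: ±1.96. Fail to reject H₀.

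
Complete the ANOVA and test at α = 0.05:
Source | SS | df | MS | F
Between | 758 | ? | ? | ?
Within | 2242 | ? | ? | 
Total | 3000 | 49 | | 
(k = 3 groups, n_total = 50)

df_between = 2, df_within = 47. MS_between = 379.0, MS_within = 47.7. F = 7.945, F_crit ≈ 3.195. Reject H₀.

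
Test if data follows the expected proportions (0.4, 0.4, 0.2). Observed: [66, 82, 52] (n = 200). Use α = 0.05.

Expected: [80.0, 80.0, 40.0]. χ² = 6.1. df = 2, critical = 5.991. Reject H₀.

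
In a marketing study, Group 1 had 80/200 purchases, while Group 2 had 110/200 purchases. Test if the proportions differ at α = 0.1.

p̂₁ = 0.4, p̂₂ = 0.55, pooled p̂ = 0.475. z = -3.004. Critical: ±1.645. Reject H₀.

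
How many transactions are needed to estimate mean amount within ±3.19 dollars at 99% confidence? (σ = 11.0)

n = (z*σ/E)² = (2.576×11.0/3.19)² = 78.9 → n = 79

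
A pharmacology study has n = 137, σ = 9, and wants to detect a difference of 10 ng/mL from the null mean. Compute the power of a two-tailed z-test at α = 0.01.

SE = σ/√n = 9/√137 = 0.769. Non-centrality λ = d/SE = 10/0.769 = 13.005. Power ≈ Φ(λ - z_{α/2}) = Φ(13.005 - 2.576) = Φ(10.429) = 1.0.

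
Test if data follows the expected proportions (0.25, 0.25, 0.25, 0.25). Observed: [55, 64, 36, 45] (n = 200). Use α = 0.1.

Expected: [50.0, 50.0, 50.0, 50.0]. χ² = 8.84. df = 3, critical = 6.251. Reject H₀.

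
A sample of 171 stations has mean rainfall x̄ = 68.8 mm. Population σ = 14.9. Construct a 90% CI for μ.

CI = x̄ ± z*(σ/√n) = 68.8 ± 1.645(14.9/√171) = 68.8 ± 1.87 = (66.93, 70.67)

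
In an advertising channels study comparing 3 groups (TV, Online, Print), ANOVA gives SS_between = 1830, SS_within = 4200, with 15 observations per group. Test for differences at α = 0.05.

df_between = 2, df_within = 42. F = MS_between/MS_within = 915.0/100.0 = 9.15. F_crit ≈ 3.22. Reject H₀. At least one mean differs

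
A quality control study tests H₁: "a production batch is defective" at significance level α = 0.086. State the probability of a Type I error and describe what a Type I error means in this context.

P(Type I error) = α = 0.086. A Type I error is rejecting H₀ when H₀ is actually true (false positive) — here, concluding that a production batch is defective when in fact this is not the case. Consequence: scrapping a good batch — wasted material and cost for no reason.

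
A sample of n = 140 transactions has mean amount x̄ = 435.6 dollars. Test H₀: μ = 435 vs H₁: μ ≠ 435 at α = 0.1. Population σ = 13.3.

z = (x̄ - μ₀)/(σ/√n) = (435.6 - 435)/(13.3/√140) = 0.534. Critical value: ±1.645. Since |0.534| ≤ 1.645, Fail to reject H₀.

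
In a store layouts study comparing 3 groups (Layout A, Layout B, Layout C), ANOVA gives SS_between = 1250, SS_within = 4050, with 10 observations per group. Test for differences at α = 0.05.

df_between = 2, df_within = 27. F = MS_between/MS_within = 625.0/150.0 = 4.167. F_crit ≈ 3.354. Reject H₀. At least one mean differs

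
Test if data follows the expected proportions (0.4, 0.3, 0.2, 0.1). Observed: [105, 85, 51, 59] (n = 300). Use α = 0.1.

Expected: [120.0, 90.0, 60.0, 30.0]. χ² = 31.536. df = 3, critical = 6.251. Reject H₀.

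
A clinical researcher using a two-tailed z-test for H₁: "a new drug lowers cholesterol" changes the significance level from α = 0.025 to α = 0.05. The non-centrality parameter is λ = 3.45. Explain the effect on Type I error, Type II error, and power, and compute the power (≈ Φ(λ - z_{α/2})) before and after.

Increasing α from 0.025 to 0.05:
• Type I error rate increases (α is the Type I rate by definition).
• Critical value moves from z_{α/2} = 2.241 to 1.96, so power = Φ(λ - z_{α/2}) goes from Φ(3.45 - 2.241) = 0.887 to Φ(3.45 - 1.96) = 0.932.
• Type II error rate β = 1 - power therefore decreases (0.113 → 0.068).
Appropriate when false negatives are costly — here, shelving an effective drug — patients miss out on a treatment that would have helped.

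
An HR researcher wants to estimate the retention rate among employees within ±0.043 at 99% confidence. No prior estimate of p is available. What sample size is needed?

Conservative approach: use p = 0.5 (maximizes p(1-p) = 0.25). n = z²(0.25)/E² = 2.576²×0.25/0.043² = 897.2 → n = 898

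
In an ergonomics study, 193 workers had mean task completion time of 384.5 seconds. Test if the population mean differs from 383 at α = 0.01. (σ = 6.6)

z = (x̄ - μ₀)/(σ/√n) = (384.5 - 383)/(6.6/√193) = 3.157. Critical value: ±2.576. Since |3.157| > 2.576, Reject H₀.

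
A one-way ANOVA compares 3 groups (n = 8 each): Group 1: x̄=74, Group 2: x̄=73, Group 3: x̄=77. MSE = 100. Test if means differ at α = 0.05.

Grand mean = 74.67. SS_between = 69.33, MS_between = 34.67. F = 0.347, F_crit ≈ 3.467. Fail to reject H₀.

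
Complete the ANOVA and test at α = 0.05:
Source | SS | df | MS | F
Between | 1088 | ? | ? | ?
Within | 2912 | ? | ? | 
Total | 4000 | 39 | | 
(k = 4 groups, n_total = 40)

df_between = 3, df_within = 36. MS_between = 362.67, MS_within = 80.89. F = 4.484, F_crit ≈ 2.866. Reject H₀.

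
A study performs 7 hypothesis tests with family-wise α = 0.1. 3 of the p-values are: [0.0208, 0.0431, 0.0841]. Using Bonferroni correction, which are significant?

Bonferroni α = 0.1/7 = 0.01429. None of the given p-values are significant.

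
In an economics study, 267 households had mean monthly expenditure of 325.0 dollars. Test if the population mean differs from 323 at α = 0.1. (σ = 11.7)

z = (x̄ - μ₀)/(σ/√n) = (325.0 - 323)/(11.7/√267) = 2.793. Critical value: ±1.645. Since |2.793| > 1.645, Reject H₀.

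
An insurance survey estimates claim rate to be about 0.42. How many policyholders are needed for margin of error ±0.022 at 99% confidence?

n = z²p(1-p)/E² = 2.576²×0.42×0.58/0.022² = 3339.8 → n = 3340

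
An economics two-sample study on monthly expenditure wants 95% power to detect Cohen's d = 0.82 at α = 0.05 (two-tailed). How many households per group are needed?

z_{α/2} = 1.96, z_β = Φ⁻¹(0.95) = 1.645. For large effect (d = 0.82): n per group = 2(z_{α/2} + z_β)²/d² = 2(1.96 + 1.645)²/0.82² = 38.7 → 39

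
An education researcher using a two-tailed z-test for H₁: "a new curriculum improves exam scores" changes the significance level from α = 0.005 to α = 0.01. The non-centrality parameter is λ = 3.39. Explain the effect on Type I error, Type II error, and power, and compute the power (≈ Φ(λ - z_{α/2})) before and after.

Increasing α from 0.005 to 0.01:
• Type I error rate increases (α is the Type I rate by definition).
• Critical value moves from z_{α/2} = 2.807 to 2.576, so power = Φ(λ - z_{α/2}) goes from Φ(3.39 - 2.807) = 0.72 to Φ(3.39 - 2.576) = 0.792.
• Type II error rate β = 1 - power therefore decreases (0.28 → 0.208).
Appropriate when false negatives are costly — here, keeping the old curriculum when the new one would have helped students.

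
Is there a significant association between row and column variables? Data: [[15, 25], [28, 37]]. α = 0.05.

χ² = 0.318. df = 1, critical = 3.841. Fail to reject H₀. No evidence of dependence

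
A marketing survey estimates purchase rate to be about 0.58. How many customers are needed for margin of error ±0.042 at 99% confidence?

n = z²p(1-p)/E² = 2.576²×0.58×0.42/0.042² = 916.4 → n = 917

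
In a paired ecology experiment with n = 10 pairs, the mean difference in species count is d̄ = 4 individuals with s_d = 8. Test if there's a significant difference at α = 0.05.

t = d̄/(s_d/√n) = 4/(8/√10) = 1.581. df = 9, critical t = ±2.262. Fail to reject H₀.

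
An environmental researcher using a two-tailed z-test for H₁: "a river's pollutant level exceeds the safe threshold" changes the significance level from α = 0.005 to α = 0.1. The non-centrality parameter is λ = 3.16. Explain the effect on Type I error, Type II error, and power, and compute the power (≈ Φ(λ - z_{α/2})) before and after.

Increasing α from 0.005 to 0.1:
• Type I error rate increases (α is the Type I rate by definition).
• Critical value moves from z_{α/2} = 2.807 to 1.645, so power = Φ(λ - z_{α/2}) goes from Φ(3.16 - 2.807) = 0.638 to Φ(3.16 - 1.645) = 0.935.
• Type II error rate β = 1 - power therefore decreases (0.362 → 0.065).
Appropriate when false negatives are costly — here, allowing unsafe pollution to continue.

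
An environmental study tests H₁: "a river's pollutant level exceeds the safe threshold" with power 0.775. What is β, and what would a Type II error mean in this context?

β = 1 - power = 1 - 0.775 = 0.225. A Type II error is failing to reject H₀ when H₀ is false (false negative) — here, failing to conclude that a river's pollutant level exceeds the safe threshold when in fact it is true. Consequence: allowing unsafe pollution to continue.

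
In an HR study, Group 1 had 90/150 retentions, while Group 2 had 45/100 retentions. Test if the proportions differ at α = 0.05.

p̂₁ = 0.6, p̂₂ = 0.45, pooled p̂ = 0.54. z = 2.331. Critical: ±1.96. Reject H₀.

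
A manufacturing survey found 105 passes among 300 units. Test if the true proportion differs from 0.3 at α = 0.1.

p̂ = 0.35, p₀ = 0.3. z = (p̂ - p₀)/√(p₀(1-p₀)/n) = 1.89. Critical: ±1.645. Reject H₀.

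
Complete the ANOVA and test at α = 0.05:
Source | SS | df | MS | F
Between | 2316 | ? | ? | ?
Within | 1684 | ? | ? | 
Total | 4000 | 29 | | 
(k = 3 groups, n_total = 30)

df_between = 2, df_within = 27. MS_between = 1158.0, MS_within = 62.37. F = 18.567, F_crit ≈ 3.354. Reject H₀.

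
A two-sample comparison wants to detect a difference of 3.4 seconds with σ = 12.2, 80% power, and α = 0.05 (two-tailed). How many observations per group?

n per group = 2(z_α/2 + z_β)²σ²/d² = 2×(1.96 + 0.84)²×12.2²/3.4² = 201.9 → n = 202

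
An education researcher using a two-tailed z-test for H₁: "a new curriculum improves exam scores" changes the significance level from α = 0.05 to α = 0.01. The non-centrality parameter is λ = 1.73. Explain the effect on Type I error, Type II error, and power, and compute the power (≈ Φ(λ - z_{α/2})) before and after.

Decreasing α from 0.05 to 0.01:
• Type I error rate decreases (α is the Type I rate by definition).
• Critical value moves from z_{α/2} = 1.96 to 2.576, so power = Φ(λ - z_{α/2}) goes from Φ(1.73 - 1.96) = 0.409 to Φ(1.73 - 2.576) = 0.199.
• Type II error rate β = 1 - power therefore increases (0.591 → 0.801).
Appropriate when false positives are costly — here, adopting a curriculum that gives no real benefit — disruption for nothing.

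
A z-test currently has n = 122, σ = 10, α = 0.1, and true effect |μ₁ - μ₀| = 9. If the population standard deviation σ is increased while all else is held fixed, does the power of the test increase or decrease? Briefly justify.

Power decreases: a larger σ inflates the standard error σ/√n, pulling the sampling distribution under H₁ back toward the critical value.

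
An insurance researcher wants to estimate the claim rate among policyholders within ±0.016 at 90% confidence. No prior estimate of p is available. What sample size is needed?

Conservative approach: use p = 0.5 (maximizes p(1-p) = 0.25). n = z²(0.25)/E² = 1.645²×0.25/0.016² = 2642.6 → n = 2643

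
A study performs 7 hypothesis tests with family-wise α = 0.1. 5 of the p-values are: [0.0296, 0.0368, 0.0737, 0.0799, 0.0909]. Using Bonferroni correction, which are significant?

Bonferroni α = 0.1/7 = 0.01429. None of the given p-values are significant.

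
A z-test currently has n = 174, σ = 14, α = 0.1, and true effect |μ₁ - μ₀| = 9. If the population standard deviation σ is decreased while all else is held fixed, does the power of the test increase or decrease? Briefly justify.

Power increases: a smaller σ shrinks the standard error σ/√n, moving the sampling distribution under H₁ further from the critical value.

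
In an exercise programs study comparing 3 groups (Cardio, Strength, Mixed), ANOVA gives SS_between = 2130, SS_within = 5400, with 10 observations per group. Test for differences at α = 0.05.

df_between = 2, df_within = 27. F = MS_between/MS_within = 1065.0/200.0 = 5.325. F_crit ≈ 3.354. Reject H₀. At least one mean differs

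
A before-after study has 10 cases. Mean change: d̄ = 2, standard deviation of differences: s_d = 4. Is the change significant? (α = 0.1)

t = d̄/(s_d/√n) = 2/(4/√10) = 1.581. df = 9, critical t = ±1.833. Fail to reject H₀.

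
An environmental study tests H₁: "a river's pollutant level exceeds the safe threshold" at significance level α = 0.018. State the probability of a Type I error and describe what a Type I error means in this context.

P(Type I error) = α = 0.018. A Type I error is rejecting H₀ when H₀ is actually true (false positive) — here, concluding that a river's pollutant level exceeds the safe threshold when in fact this is not the case. Consequence: shutting down a compliant factory unnecessarily.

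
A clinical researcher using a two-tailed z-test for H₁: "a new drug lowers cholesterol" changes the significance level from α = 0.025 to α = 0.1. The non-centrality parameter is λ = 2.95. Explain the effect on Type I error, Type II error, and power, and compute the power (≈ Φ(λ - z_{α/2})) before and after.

Increasing α from 0.025 to 0.1:
• Type I error rate increases (α is the Type I rate by definition).
• Critical value moves from z_{α/2} = 2.241 to 1.645, so power = Φ(λ - z_{α/2}) goes from Φ(2.95 - 2.241) = 0.761 to Φ(2.95 - 1.645) = 0.904.
• Type II error rate β = 1 - power therefore decreases (0.239 → 0.096).
Appropriate when false negatives are costly — here, shelving an effective drug — patients miss out on a treatment that would have helped.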